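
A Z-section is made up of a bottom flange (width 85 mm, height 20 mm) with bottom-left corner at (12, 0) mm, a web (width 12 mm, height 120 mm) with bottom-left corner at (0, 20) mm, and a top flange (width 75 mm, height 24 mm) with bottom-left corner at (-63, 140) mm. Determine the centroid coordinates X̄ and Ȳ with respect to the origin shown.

X̄ = 11.21 mm, Ȳ = 82.15 mm

bottom flange: A = 85 × 20 = 1700.00, centroid at (54.50, 10.00).
web: A = 12 × 120 = 1440.00, centroid at (6.00, 80.00).
top flange: A = 75 × 24 = 1800.00, centroid at (-25.50, 152.00).
ΣA = 4940.00 mm²
ΣAX̄ = (1700.00)(54.50) + (1440.00)(6.00) + (1800.00)(-25.50) = 55390.00 mm³
ΣAȲ = (1700.00)(10.00) + (1440.00)(80.00) + (1800.00)(152.00) = 405800.00 mm³
X̄ = 55390.00 / 4940.00 = 11.21 mm
Ȳ = 405800.00 / 4940.00 = 82.15 mm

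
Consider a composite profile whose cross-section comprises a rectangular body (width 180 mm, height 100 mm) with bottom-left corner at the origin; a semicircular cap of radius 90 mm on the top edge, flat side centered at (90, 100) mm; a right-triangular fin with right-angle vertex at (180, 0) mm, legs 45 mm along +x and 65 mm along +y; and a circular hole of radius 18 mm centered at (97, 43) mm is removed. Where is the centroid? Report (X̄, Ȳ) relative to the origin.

rectangular body: A = 180 × 100 = 18000.00, centroid at (90.00, 50.00).
semicircular top: A = ½π·90² = 12723.45, centroid at (90.00, 138.20).
triangular fin: A = ½·45·65 = 1462.50, centroid at (195.00, 21.67).
hole: A = −π·18² = -1017.88, centroid at (97.00, 43.00).
ΣA = 31168.07 mm², ΣAX̄ = 2951564.05 mm³, ΣAȲ = 2646263.86 mm³.
X̄ = 2951564.05/31168.07 = 94.70 mm; Ȳ = 2646263.86/31168.07 = 84.90 mm.

X̄ = 94.70 mm, Ȳ = 84.90 mm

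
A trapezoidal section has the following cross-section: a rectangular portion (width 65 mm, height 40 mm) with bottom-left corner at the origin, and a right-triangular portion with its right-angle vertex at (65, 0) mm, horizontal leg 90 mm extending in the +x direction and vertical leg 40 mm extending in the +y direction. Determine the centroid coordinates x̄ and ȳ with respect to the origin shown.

Part | A | x̄ᵢ | ȳᵢ | A·x̄ᵢ | A·ȳᵢ
rectangular portion | 2600.00 | 32.50 | 20.00 | 84500.00 | 52000.00
triangular portion | 1800.00 | 95.00 | 13.33 | 171000.00 | 24000.00
Σ | 4400.00 |  |  | 255500.00 | 76000.00
x̄ = 255500.00 / 4400.00 = 58.07 mm
ȳ = 76000.00 / 4400.00 = 17.27 mm

x̄ = 58.07 mm, ȳ = 17.27 mm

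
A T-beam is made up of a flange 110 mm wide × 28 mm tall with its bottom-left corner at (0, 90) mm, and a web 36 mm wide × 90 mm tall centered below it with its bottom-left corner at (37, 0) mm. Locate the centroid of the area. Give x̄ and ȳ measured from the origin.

Part | A | x̄ᵢ | ȳᵢ | A·x̄ᵢ | A·ȳᵢ
web | 3240.00 | 55.00 | 45.00 | 178200.00 | 145800.00
flange | 3080.00 | 55.00 | 104.00 | 169400.00 | 320320.00
Σ | 6320.00 |  |  | 347600.00 | 466120.00
x̄ = 347600.00 / 6320.00 = 55.00 mm
ȳ = 466120.00 / 6320.00 = 73.75 mm

x̄ = 55.00 mm, ȳ = 73.75 mm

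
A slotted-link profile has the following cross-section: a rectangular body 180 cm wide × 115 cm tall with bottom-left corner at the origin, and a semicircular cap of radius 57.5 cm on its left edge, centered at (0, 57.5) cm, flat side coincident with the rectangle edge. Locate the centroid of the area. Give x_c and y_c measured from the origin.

rectangular body: A = 180 × 115 = 20700.00, centroid at (90.00, 57.50).
semicircular end: A = ½π·57.5² = 5193.45, centroid at (-24.40, 57.50).
ΣA = 25893.45 cm²
ΣAx_c = (20700.00)(90.00) + (5193.45)(-24.40) = 1736260.42 cm³
ΣAy_c = (20700.00)(57.50) + (5193.45)(57.50) = 1488873.11 cm³
x_c = 1736260.42 / 25893.45 = 67.05 cm
y_c = 1488873.11 / 25893.45 = 57.50 cm

x_c = 67.05 cm, y_c = 57.50 cm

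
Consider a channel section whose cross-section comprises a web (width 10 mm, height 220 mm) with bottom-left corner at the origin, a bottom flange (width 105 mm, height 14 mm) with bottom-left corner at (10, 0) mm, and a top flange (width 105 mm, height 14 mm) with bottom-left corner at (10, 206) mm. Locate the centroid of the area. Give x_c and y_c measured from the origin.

x_c = 37.89 mm, y_c = 110.00 mm

web: A = 10 × 220 = 2200.00, centroid at (5.00, 110.00).
bottom flange: A = 105 × 14 = 1470.00, centroid at (62.50, 7.00).
top flange: A = 105 × 14 = 1470.00, centroid at (62.50, 213.00).
ΣA = 5140.00 mm²
ΣAx_c = (2200.00)(5.00) + (1470.00)(62.50) + (1470.00)(62.50) = 194750.00 mm³
ΣAy_c = (2200.00)(110.00) + (1470.00)(7.00) + (1470.00)(213.00) = 565400.00 mm³
x_c = 194750.00 / 5140.00 = 37.89 mm
y_c = 565400.00 / 5140.00 = 110.00 mm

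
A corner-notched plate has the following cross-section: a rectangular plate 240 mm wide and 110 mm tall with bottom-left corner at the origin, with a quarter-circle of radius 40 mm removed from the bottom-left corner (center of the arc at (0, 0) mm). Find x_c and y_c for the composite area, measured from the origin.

x_c = 125.15 mm, y_c = 56.90 mm

plate: A = 240 × 110 = 26400.00, centroid at (120.00, 55.00).
removed quarter-circle: A = −¼π·40² = -1256.64, centroid at (16.98, 16.98).
ΣA = 25143.36 mm², ΣAx_c = 3146666.67 mm³, ΣAy_c = 1430666.67 mm³.
x_c = 3146666.67/25143.36 = 125.15 mm; y_c = 1430666.67/25143.36 = 56.90 mm.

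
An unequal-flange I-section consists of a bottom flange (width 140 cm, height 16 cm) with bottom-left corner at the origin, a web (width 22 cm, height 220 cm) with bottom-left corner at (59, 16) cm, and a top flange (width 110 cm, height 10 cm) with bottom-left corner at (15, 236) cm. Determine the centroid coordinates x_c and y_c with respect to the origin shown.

x_c = 70.00 cm, y_c = 109.15 cm

Part | A | x̄ᵢ | ȳᵢ | A·x̄ᵢ | A·ȳᵢ
bottom flange | 2240.00 | 70.00 | 8.00 | 156800.00 | 17920.00
web | 4840.00 | 70.00 | 126.00 | 338800.00 | 609840.00
top flange | 1100.00 | 70.00 | 241.00 | 77000.00 | 265100.00
Σ | 8180.00 |  |  | 572600.00 | 892860.00
x_c = 572600.00 / 8180.00 = 70.00 cm
y_c = 892860.00 / 8180.00 = 109.15 cm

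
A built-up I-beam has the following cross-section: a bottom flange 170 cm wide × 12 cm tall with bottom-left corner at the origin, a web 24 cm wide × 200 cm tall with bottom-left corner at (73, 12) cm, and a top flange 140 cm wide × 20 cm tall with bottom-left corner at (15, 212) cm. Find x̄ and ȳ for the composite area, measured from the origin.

x̄ = 85.00 cm, ȳ = 121.52 cm

bottom flange: A = 170 × 12 = 2040.00, centroid at (85.00, 6.00).
web: A = 24 × 200 = 4800.00, centroid at (85.00, 112.00).
top flange: A = 140 × 20 = 2800.00, centroid at (85.00, 222.00).
ΣA = 9640.00 cm²
ΣAx̄ = (2040.00)(85.00) + (4800.00)(85.00) + (2800.00)(85.00) = 819400.00 cm³
ΣAȳ = (2040.00)(6.00) + (4800.00)(112.00) + (2800.00)(222.00) = 1171440.00 cm³
x̄ = 819400.00 / 9640.00 = 85.00 cm
ȳ = 1171440.00 / 9640.00 = 121.52 cm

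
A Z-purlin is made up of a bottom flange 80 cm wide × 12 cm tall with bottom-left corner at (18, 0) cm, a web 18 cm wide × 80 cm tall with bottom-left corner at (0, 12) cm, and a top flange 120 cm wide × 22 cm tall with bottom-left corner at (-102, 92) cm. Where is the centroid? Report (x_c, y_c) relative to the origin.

bottom flange: A = 80 × 12 = 960.00, centroid at (58.00, 6.00).
web: A = 18 × 80 = 1440.00, centroid at (9.00, 52.00).
top flange: A = 120 × 22 = 2640.00, centroid at (-42.00, 103.00).
ΣA = 5040.00 cm²
ΣAx_c = (960.00)(58.00) + (1440.00)(9.00) + (2640.00)(-42.00) = -42240.00 cm³
ΣAy_c = (960.00)(6.00) + (1440.00)(52.00) + (2640.00)(103.00) = 352560.00 cm³
x_c = -42240.00 / 5040.00 = -8.38 cm
y_c = 352560.00 / 5040.00 = 69.95 cm

x_c = -8.38 cm, y_c = 69.95 cm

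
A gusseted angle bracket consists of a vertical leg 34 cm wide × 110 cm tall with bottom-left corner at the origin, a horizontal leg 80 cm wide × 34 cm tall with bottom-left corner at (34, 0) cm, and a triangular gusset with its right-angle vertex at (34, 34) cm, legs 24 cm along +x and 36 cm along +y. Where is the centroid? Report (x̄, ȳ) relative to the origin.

Part | A | x̄ᵢ | ȳᵢ | A·x̄ᵢ | A·ȳᵢ
vertical leg | 3740.00 | 17.00 | 55.00 | 63580.00 | 205700.00
horizontal leg | 2720.00 | 74.00 | 17.00 | 201280.00 | 46240.00
gusset | 432.00 | 42.00 | 46.00 | 18144.00 | 19872.00
Σ | 6892.00 |  |  | 283004.00 | 271812.00
x̄ = 283004.00 / 6892.00 = 41.06 cm
ȳ = 271812.00 / 6892.00 = 39.44 cm

x̄ = 41.06 cm, ȳ = 39.44 cm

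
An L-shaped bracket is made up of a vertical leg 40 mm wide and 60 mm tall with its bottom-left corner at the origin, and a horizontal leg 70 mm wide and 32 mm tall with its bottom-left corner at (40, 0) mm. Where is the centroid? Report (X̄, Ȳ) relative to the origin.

Part | A | x̄ᵢ | ȳᵢ | A·x̄ᵢ | A·ȳᵢ
vertical leg | 2400.00 | 20.00 | 30.00 | 48000.00 | 72000.00
horizontal leg | 2240.00 | 75.00 | 16.00 | 168000.00 | 35840.00
Σ | 4640.00 |  |  | 216000.00 | 107840.00
X̄ = 216000.00 / 4640.00 = 46.55 mm
Ȳ = 107840.00 / 4640.00 = 23.24 mm

X̄ = 46.55 mm, Ȳ = 23.24 mm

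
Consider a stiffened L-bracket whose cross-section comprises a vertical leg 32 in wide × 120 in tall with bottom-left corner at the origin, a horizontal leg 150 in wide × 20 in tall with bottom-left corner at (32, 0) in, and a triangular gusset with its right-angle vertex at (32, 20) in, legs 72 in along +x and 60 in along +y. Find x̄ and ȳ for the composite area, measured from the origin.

Part | A | x̄ᵢ | ȳᵢ | A·x̄ᵢ | A·ȳᵢ
vertical leg | 3840.00 | 16.00 | 60.00 | 61440.00 | 230400.00
horizontal leg | 3000.00 | 107.00 | 10.00 | 321000.00 | 30000.00
gusset | 2160.00 | 56.00 | 40.00 | 120960.00 | 86400.00
Σ | 9000.00 |  |  | 503400.00 | 346800.00
x̄ = 503400.00 / 9000.00 = 55.93 in
ȳ = 346800.00 / 9000.00 = 38.53 in

x̄ = 55.93 in, ȳ = 38.53 in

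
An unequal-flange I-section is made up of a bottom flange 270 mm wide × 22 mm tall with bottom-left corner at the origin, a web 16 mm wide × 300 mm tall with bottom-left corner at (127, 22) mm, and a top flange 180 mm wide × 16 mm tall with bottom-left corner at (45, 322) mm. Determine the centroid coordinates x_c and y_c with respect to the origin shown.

bottom flange: A = 270 × 22 = 5940.00, centroid at (135.00, 11.00).
web: A = 16 × 300 = 4800.00, centroid at (135.00, 172.00).
top flange: A = 180 × 16 = 2880.00, centroid at (135.00, 330.00).
ΣA = 13620.00 mm², ΣAx_c = 1838700.00 mm³, ΣAy_c = 1841340.00 mm³.
x_c = 1838700.00/13620.00 = 135.00 mm; y_c = 1841340.00/13620.00 = 135.19 mm.

x_c = 135.00 mm, y_c = 135.19 mm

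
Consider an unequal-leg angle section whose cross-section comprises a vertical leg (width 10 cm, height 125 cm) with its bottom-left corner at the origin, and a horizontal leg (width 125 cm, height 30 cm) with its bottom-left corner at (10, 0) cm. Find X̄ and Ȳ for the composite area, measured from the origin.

vertical leg: A = 10 × 125 = 1250.00, centroid at (5.00, 62.50).
horizontal leg: A = 125 × 30 = 3750.00, centroid at (72.50, 15.00).
ΣA = 5000.00 cm²
ΣAX̄ = (1250.00)(5.00) + (3750.00)(72.50) = 278125.00 cm³
ΣAȲ = (1250.00)(62.50) + (3750.00)(15.00) = 134375.00 cm³
X̄ = 278125.00 / 5000.00 = 55.62 cm
Ȳ = 134375.00 / 5000.00 = 26.88 cm

X̄ = 55.62 cm, Ȳ = 26.88 cm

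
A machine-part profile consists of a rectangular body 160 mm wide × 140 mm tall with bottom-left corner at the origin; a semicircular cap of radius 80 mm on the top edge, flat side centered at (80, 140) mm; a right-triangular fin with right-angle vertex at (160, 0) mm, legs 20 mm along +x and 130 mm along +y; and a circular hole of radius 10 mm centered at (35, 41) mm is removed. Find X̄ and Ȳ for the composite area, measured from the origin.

X̄ = 83.79 mm, Ȳ = 100.49 mm

Part | A | x̄ᵢ | ȳᵢ | A·x̄ᵢ | A·ȳᵢ
rectangular body | 22400.00 | 80.00 | 70.00 | 1792000.00 | 1568000.00
semicircular top | 10053.10 | 80.00 | 173.95 | 804247.72 | 1748766.84
triangular fin | 1300.00 | 166.67 | 43.33 | 216666.67 | 56333.33
hole | -314.16 | 35.00 | 41.00 | -10995.57 | -12880.53
Σ | 33438.94 |  |  | 2801918.81 | 3360219.65
X̄ = 2801918.81 / 33438.94 = 83.79 mm
Ȳ = 3360219.65 / 33438.94 = 100.49 mm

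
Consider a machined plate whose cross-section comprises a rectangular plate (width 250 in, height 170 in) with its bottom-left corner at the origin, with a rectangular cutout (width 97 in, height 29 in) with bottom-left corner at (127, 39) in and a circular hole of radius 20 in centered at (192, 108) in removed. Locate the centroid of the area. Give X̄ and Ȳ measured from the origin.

plate: A = 250 × 170 = 42500.00, centroid at (125.00, 85.00).
hole 1: A = −(97 × 29) = -2813.00, centroid at (175.50, 53.50).
hole 2: A = −π·20² = -1256.64, centroid at (192.00, 108.00).
ΣA = 38430.36 in²
ΣAX̄ = (42500.00)(125.00) + (-2813.00)(175.50) + (-1256.64)(192.00) = 4577544.18 in³
ΣAȲ = (42500.00)(85.00) + (-2813.00)(53.50) + (-1256.64)(108.00) = 3326287.70 in³
X̄ = 4577544.18 / 38430.36 = 119.11 in
Ȳ = 3326287.70 / 38430.36 = 86.55 in

X̄ = 119.11 in, Ȳ = 86.55 in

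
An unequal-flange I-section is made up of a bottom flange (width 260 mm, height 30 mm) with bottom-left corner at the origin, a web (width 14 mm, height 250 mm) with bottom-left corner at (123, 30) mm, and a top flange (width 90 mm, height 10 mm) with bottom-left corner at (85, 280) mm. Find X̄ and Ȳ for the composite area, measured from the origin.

bottom flange: A = 260 × 30 = 7800.00, centroid at (130.00, 15.00).
web: A = 14 × 250 = 3500.00, centroid at (130.00, 155.00).
top flange: A = 90 × 10 = 900.00, centroid at (130.00, 285.00).
ΣA = 12200.00 mm², ΣAX̄ = 1586000.00 mm³, ΣAȲ = 916000.00 mm³.
X̄ = 1586000.00/12200.00 = 130.00 mm; Ȳ = 916000.00/12200.00 = 75.08 mm.

X̄ = 130.00 mm, Ȳ = 75.08 mm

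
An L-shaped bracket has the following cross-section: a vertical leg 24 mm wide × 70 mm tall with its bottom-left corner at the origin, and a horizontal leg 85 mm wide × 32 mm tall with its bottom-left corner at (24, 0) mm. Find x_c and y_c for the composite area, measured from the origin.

Part | A | x̄ᵢ | ȳᵢ | A·x̄ᵢ | A·ȳᵢ
vertical leg | 1680.00 | 12.00 | 35.00 | 20160.00 | 58800.00
horizontal leg | 2720.00 | 66.50 | 16.00 | 180880.00 | 43520.00
Σ | 4400.00 |  |  | 201040.00 | 102320.00
x_c = 201040.00 / 4400.00 = 45.69 mm
y_c = 102320.00 / 4400.00 = 23.25 mm

x_c = 45.69 mm, y_c = 23.25 mm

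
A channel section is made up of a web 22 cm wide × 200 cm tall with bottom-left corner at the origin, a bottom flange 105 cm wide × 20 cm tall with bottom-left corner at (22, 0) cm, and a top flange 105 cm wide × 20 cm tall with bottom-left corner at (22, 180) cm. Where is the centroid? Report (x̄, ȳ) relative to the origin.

web: A = 22 × 200 = 4400.00, centroid at (11.00, 100.00).
bottom flange: A = 105 × 20 = 2100.00, centroid at (74.50, 10.00).
top flange: A = 105 × 20 = 2100.00, centroid at (74.50, 190.00).
ΣA = 8600.00 cm², ΣAx̄ = 361300.00 cm³, ΣAȳ = 860000.00 cm³.
x̄ = 361300.00/8600.00 = 42.01 cm; ȳ = 860000.00/8600.00 = 100.00 cm.

x̄ = 42.01 cm, ȳ = 100.00 cm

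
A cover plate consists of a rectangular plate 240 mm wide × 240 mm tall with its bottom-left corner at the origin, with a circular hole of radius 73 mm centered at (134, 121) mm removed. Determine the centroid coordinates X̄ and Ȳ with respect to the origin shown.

X̄ = 114.26 mm, Ȳ = 119.59 mm

Part | A | x̄ᵢ | ȳᵢ | A·x̄ᵢ | A·ȳᵢ
plate | 57600.00 | 120.00 | 120.00 | 6912000.00 | 6912000.00
hole | -16741.55 | 134.00 | 121.00 | -2243367.33 | -2025727.22
Σ | 40858.45 |  |  | 4668632.67 | 4886272.78
X̄ = 4668632.67 / 40858.45 = 114.26 mm
Ȳ = 4886272.78 / 40858.45 = 119.59 mm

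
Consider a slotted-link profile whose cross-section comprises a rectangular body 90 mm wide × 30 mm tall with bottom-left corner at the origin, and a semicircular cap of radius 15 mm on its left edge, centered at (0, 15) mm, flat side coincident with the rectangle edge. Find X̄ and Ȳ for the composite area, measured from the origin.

Part | A | x̄ᵢ | ȳᵢ | A·x̄ᵢ | A·ȳᵢ
rectangular body | 2700.00 | 45.00 | 15.00 | 121500.00 | 40500.00
semicircular end | 353.43 | -6.37 | 15.00 | -2250.00 | 5301.44
Σ | 3053.43 |  |  | 119250.00 | 45801.44
X̄ = 119250.00 / 3053.43 = 39.05 mm
Ȳ = 45801.44 / 3053.43 = 15.00 mm

X̄ = 39.05 mm, Ȳ = 15.00 mm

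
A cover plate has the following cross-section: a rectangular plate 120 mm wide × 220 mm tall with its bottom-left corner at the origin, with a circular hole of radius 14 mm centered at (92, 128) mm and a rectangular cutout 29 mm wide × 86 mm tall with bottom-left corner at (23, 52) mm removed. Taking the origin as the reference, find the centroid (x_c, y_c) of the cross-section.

plate: A = 120 × 220 = 26400.00, centroid at (60.00, 110.00).
hole 1: A = −π·14² = -615.75, centroid at (92.00, 128.00).
hole 2: A = −(29 × 86) = -2494.00, centroid at (37.50, 95.00).
ΣA = 23290.25 mm², ΣAx_c = 1433825.80 mm³, ΣAy_c = 2588253.72 mm³.
x_c = 1433825.80/23290.25 = 61.56 mm; y_c = 2588253.72/23290.25 = 111.13 mm.

x_c = 61.56 mm, y_c = 111.13 mm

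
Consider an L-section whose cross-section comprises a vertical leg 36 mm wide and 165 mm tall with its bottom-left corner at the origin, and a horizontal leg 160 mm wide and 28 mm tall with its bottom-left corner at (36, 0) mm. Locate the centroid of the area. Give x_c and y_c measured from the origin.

x_c = 60.13 mm, y_c = 53.05 mm

Part | A | x̄ᵢ | ȳᵢ | A·x̄ᵢ | A·ȳᵢ
vertical leg | 5940.00 | 18.00 | 82.50 | 106920.00 | 490050.00
horizontal leg | 4480.00 | 116.00 | 14.00 | 519680.00 | 62720.00
Σ | 10420.00 |  |  | 626600.00 | 552770.00
x_c = 626600.00 / 10420.00 = 60.13 mm
y_c = 552770.00 / 10420.00 = 53.05 mm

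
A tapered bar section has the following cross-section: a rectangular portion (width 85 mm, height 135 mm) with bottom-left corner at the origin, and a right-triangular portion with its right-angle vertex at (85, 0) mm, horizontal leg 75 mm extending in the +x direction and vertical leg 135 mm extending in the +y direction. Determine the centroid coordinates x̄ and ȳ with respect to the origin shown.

x̄ = 63.16 mm, ȳ = 60.61 mm

Part | A | x̄ᵢ | ȳᵢ | A·x̄ᵢ | A·ȳᵢ
rectangular portion | 11475.00 | 42.50 | 67.50 | 487687.50 | 774562.50
triangular portion | 5062.50 | 110.00 | 45.00 | 556875.00 | 227812.50
Σ | 16537.50 |  |  | 1044562.50 | 1002375.00
x̄ = 1044562.50 / 16537.50 = 63.16 mm
ȳ = 1002375.00 / 16537.50 = 60.61 mm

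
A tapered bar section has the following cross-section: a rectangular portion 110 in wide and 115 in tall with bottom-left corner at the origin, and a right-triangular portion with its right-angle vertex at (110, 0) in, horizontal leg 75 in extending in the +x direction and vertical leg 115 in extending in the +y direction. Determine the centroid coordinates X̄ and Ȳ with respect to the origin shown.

Part | A | x̄ᵢ | ȳᵢ | A·x̄ᵢ | A·ȳᵢ
rectangular portion | 12650.00 | 55.00 | 57.50 | 695750.00 | 727375.00
triangular portion | 4312.50 | 135.00 | 38.33 | 582187.50 | 165312.50
Σ | 16962.50 |  |  | 1277937.50 | 892687.50
X̄ = 1277937.50 / 16962.50 = 75.34 in
Ȳ = 892687.50 / 16962.50 = 52.63 in

X̄ = 75.34 in, Ȳ = 52.63 in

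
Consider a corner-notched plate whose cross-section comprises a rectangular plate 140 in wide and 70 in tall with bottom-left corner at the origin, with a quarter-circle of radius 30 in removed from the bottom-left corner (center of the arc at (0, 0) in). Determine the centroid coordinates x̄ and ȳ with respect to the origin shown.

x̄ = 74.45 in, ȳ = 36.73 in

plate: A = 140 × 70 = 9800.00, centroid at (70.00, 35.00).
removed quarter-circle: A = −¼π·30² = -706.86, centroid at (12.73, 12.73).
ΣA = 9093.14 in², ΣAx̄ = 677000.00 in³, ΣAȳ = 334000.00 in³.
x̄ = 677000.00/9093.14 = 74.45 in; ȳ = 334000.00/9093.14 = 36.73 in.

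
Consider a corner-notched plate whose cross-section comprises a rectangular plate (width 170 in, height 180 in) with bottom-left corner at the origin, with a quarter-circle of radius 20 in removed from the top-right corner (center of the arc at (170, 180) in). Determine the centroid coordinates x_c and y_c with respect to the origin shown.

x_c = 84.21 in, y_c = 89.15 in

Part | A | x̄ᵢ | ȳᵢ | A·x̄ᵢ | A·ȳᵢ
plate | 30600.00 | 85.00 | 90.00 | 2601000.00 | 2754000.00
removed quarter-circle | -314.16 | 161.51 | 171.51 | -50740.41 | -53882.00
Σ | 30285.84 |  |  | 2550259.59 | 2700118.00
x_c = 2550259.59 / 30285.84 = 84.21 in
y_c = 2700118.00 / 30285.84 = 89.15 in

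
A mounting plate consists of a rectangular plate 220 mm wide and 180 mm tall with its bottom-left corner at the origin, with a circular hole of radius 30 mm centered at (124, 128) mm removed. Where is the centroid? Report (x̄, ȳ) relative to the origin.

plate: A = 220 × 180 = 39600.00, centroid at (110.00, 90.00).
hole: A = −π·30² = -2827.43, centroid at (124.00, 128.00).
ΣA = 36772.57 mm²
ΣAx̄ = (39600.00)(110.00) + (-2827.43)(124.00) = 4005398.26 mm³
ΣAȳ = (39600.00)(90.00) + (-2827.43)(128.00) = 3202088.53 mm³
x̄ = 4005398.26 / 36772.57 = 108.92 mm
ȳ = 3202088.53 / 36772.57 = 87.08 mm

x̄ = 108.92 mm, ȳ = 87.08 mm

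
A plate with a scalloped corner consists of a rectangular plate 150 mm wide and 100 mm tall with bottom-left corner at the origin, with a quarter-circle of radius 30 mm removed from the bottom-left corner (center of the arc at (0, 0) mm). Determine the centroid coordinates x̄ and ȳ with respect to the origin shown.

Part | A | x̄ᵢ | ȳᵢ | A·x̄ᵢ | A·ȳᵢ
plate | 15000.00 | 75.00 | 50.00 | 1125000.00 | 750000.00
removed quarter-circle | -706.86 | 12.73 | 12.73 | -9000.00 | -9000.00
Σ | 14293.14 |  |  | 1116000.00 | 741000.00
x̄ = 1116000.00 / 14293.14 = 78.08 mm
ȳ = 741000.00 / 14293.14 = 51.84 mm

x̄ = 78.08 mm, ȳ = 51.84 mm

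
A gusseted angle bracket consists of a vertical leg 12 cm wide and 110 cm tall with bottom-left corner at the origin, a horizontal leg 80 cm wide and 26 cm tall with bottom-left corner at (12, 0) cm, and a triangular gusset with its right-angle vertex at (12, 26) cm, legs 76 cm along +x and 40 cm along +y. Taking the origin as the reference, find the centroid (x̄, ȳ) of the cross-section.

x̄ = 35.13 cm, ȳ = 32.40 cm

Part | A | x̄ᵢ | ȳᵢ | A·x̄ᵢ | A·ȳᵢ
vertical leg | 1320.00 | 6.00 | 55.00 | 7920.00 | 72600.00
horizontal leg | 2080.00 | 52.00 | 13.00 | 108160.00 | 27040.00
gusset | 1520.00 | 37.33 | 39.33 | 56746.67 | 59786.67
Σ | 4920.00 |  |  | 172826.67 | 159426.67
x̄ = 172826.67 / 4920.00 = 35.13 cm
ȳ = 159426.67 / 4920.00 = 32.40 cm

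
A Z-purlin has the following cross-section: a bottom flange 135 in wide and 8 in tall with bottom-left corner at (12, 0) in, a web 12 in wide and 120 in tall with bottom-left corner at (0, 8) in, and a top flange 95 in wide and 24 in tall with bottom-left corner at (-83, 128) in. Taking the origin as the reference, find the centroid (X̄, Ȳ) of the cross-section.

X̄ = 2.83 in, Ȳ = 87.80 in

bottom flange: A = 135 × 8 = 1080.00, centroid at (79.50, 4.00).
web: A = 12 × 120 = 1440.00, centroid at (6.00, 68.00).
top flange: A = 95 × 24 = 2280.00, centroid at (-35.50, 140.00).
ΣA = 4800.00 in², ΣAX̄ = 13560.00 in³, ΣAȲ = 421440.00 in³.
X̄ = 13560.00/4800.00 = 2.83 in; Ȳ = 421440.00/4800.00 = 87.80 in.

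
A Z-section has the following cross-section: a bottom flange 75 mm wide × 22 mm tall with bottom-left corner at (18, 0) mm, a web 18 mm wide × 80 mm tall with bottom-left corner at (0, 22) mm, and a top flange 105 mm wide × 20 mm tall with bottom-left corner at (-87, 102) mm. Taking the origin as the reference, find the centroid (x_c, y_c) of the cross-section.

x_c = 6.18 mm, y_c = 66.02 mm

bottom flange: A = 75 × 22 = 1650.00, centroid at (55.50, 11.00).
web: A = 18 × 80 = 1440.00, centroid at (9.00, 62.00).
top flange: A = 105 × 20 = 2100.00, centroid at (-34.50, 112.00).
ΣA = 5190.00 mm², ΣAx_c = 32085.00 mm³, ΣAy_c = 342630.00 mm³.
x_c = 32085.00/5190.00 = 6.18 mm; y_c = 342630.00/5190.00 = 66.02 mm.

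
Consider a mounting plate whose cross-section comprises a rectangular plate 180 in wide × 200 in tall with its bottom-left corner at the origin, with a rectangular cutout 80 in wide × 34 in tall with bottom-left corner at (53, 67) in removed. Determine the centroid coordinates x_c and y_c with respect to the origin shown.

plate: A = 180 × 200 = 36000.00, centroid at (90.00, 100.00).
hole: A = −(80 × 34) = -2720.00, centroid at (93.00, 84.00).
ΣA = 33280.00 in²
ΣAx_c = (36000.00)(90.00) + (-2720.00)(93.00) = 2987040.00 in³
ΣAy_c = (36000.00)(100.00) + (-2720.00)(84.00) = 3371520.00 in³
x_c = 2987040.00 / 33280.00 = 89.75 in
y_c = 3371520.00 / 33280.00 = 101.31 in

x_c = 89.75 in, y_c = 101.31 in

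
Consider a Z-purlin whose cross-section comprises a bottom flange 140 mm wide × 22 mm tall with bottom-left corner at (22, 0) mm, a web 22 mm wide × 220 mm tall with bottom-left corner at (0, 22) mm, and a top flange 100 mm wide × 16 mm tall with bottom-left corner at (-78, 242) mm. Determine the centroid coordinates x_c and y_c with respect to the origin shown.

x_c = 30.65 mm, y_c = 112.68 mm

bottom flange: A = 140 × 22 = 3080.00, centroid at (92.00, 11.00).
web: A = 22 × 220 = 4840.00, centroid at (11.00, 132.00).
top flange: A = 100 × 16 = 1600.00, centroid at (-28.00, 250.00).
ΣA = 9520.00 mm²
ΣAx_c = (3080.00)(92.00) + (4840.00)(11.00) + (1600.00)(-28.00) = 291800.00 mm³
ΣAy_c = (3080.00)(11.00) + (4840.00)(132.00) + (1600.00)(250.00) = 1072760.00 mm³
x_c = 291800.00 / 9520.00 = 30.65 mm
y_c = 1072760.00 / 9520.00 = 112.68 mm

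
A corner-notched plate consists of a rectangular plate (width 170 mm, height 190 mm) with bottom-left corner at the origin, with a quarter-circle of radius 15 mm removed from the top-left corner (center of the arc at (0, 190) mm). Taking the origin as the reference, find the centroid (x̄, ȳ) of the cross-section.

x̄ = 85.43 mm, ȳ = 94.51 mm

Part | A | x̄ᵢ | ȳᵢ | A·x̄ᵢ | A·ȳᵢ
plate | 32300.00 | 85.00 | 95.00 | 2745500.00 | 3068500.00
removed quarter-circle | -176.71 | 6.37 | 183.63 | -1125.00 | -32450.77
Σ | 32123.29 |  |  | 2744375.00 | 3036049.23
x̄ = 2744375.00 / 32123.29 = 85.43 mm
ȳ = 3036049.23 / 32123.29 = 94.51 mm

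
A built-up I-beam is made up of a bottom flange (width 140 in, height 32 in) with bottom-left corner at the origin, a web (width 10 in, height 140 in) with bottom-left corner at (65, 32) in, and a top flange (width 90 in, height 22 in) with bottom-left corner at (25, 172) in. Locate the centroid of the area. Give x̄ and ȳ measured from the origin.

Part | A | x̄ᵢ | ȳᵢ | A·x̄ᵢ | A·ȳᵢ
bottom flange | 4480.00 | 70.00 | 16.00 | 313600.00 | 71680.00
web | 1400.00 | 70.00 | 102.00 | 98000.00 | 142800.00
top flange | 1980.00 | 70.00 | 183.00 | 138600.00 | 362340.00
Σ | 7860.00 |  |  | 550200.00 | 576820.00
x̄ = 550200.00 / 7860.00 = 70.00 in
ȳ = 576820.00 / 7860.00 = 73.39 in

x̄ = 70.00 in, ȳ = 73.39 in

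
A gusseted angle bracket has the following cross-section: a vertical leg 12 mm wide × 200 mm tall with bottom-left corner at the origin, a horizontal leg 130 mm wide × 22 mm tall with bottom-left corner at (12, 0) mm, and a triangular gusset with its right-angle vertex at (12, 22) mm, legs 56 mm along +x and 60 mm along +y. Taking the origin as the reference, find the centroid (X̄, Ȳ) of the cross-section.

X̄ = 41.23 mm, Ȳ = 49.28 mm

Part | A | x̄ᵢ | ȳᵢ | A·x̄ᵢ | A·ȳᵢ
vertical leg | 2400.00 | 6.00 | 100.00 | 14400.00 | 240000.00
horizontal leg | 2860.00 | 77.00 | 11.00 | 220220.00 | 31460.00
gusset | 1680.00 | 30.67 | 42.00 | 51520.00 | 70560.00
Σ | 6940.00 |  |  | 286140.00 | 342020.00
X̄ = 286140.00 / 6940.00 = 41.23 mm
Ȳ = 342020.00 / 6940.00 = 49.28 mm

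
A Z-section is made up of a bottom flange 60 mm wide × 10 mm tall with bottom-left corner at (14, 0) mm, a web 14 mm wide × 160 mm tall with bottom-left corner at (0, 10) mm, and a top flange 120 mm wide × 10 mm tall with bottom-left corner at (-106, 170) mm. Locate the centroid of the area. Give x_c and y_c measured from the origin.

Part | A | x̄ᵢ | ȳᵢ | A·x̄ᵢ | A·ȳᵢ
bottom flange | 600.00 | 44.00 | 5.00 | 26400.00 | 3000.00
web | 2240.00 | 7.00 | 90.00 | 15680.00 | 201600.00
top flange | 1200.00 | -46.00 | 175.00 | -55200.00 | 210000.00
Σ | 4040.00 |  |  | -13120.00 | 414600.00
x_c = -13120.00 / 4040.00 = -3.25 mm
y_c = 414600.00 / 4040.00 = 102.62 mm

x_c = -3.25 mm, y_c = 102.62 mm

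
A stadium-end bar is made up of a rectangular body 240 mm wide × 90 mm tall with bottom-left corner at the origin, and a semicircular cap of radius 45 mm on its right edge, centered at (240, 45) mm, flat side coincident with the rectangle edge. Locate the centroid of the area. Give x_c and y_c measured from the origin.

x_c = 137.85 mm, y_c = 45.00 mm

rectangular body: A = 240 × 90 = 21600.00, centroid at (120.00, 45.00).
semicircular end: A = ½π·45² = 3180.86, centroid at (259.10, 45.00).
ΣA = 24780.86 mm²
ΣAx_c = (21600.00)(120.00) + (3180.86)(259.10) = 3416157.01 mm³
ΣAy_c = (21600.00)(45.00) + (3180.86)(45.00) = 1115138.82 mm³
x_c = 3416157.01 / 24780.86 = 137.85 mm
y_c = 1115138.82 / 24780.86 = 45.00 mm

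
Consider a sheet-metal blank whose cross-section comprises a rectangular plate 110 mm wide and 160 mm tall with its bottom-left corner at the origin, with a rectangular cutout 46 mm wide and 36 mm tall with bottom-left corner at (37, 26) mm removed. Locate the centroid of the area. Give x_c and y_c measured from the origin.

plate: A = 110 × 160 = 17600.00, centroid at (55.00, 80.00).
hole: A = −(46 × 36) = -1656.00, centroid at (60.00, 44.00).
ΣA = 15944.00 mm², ΣAx_c = 868640.00 mm³, ΣAy_c = 1335136.00 mm³.
x_c = 868640.00/15944.00 = 54.48 mm; y_c = 1335136.00/15944.00 = 83.74 mm.

x_c = 54.48 mm, y_c = 83.74 mm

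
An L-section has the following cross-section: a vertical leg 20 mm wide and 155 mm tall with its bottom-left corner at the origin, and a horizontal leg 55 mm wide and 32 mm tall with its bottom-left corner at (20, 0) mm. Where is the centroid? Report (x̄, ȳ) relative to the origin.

Part | A | x̄ᵢ | ȳᵢ | A·x̄ᵢ | A·ȳᵢ
vertical leg | 3100.00 | 10.00 | 77.50 | 31000.00 | 240250.00
horizontal leg | 1760.00 | 47.50 | 16.00 | 83600.00 | 28160.00
Σ | 4860.00 |  |  | 114600.00 | 268410.00
x̄ = 114600.00 / 4860.00 = 23.58 mm
ȳ = 268410.00 / 4860.00 = 55.23 mm

x̄ = 23.58 mm, ȳ = 55.23 mm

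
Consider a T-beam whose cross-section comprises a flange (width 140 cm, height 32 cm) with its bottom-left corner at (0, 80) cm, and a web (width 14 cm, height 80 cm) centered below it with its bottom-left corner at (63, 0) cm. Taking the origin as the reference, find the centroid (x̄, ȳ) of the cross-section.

x̄ = 70.00 cm, ȳ = 84.80 cm

web: A = 14 × 80 = 1120.00, centroid at (70.00, 40.00).
flange: A = 140 × 32 = 4480.00, centroid at (70.00, 96.00).
ΣA = 5600.00 cm²
ΣAx̄ = (1120.00)(70.00) + (4480.00)(70.00) = 392000.00 cm³
ΣAȳ = (1120.00)(40.00) + (4480.00)(96.00) = 474880.00 cm³
x̄ = 392000.00 / 5600.00 = 70.00 cm
ȳ = 474880.00 / 5600.00 = 84.80 cm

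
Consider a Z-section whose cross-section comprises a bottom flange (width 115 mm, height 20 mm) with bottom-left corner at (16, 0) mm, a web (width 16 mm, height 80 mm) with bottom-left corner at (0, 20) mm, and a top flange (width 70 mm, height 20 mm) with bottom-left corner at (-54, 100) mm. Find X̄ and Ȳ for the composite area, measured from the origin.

bottom flange: A = 115 × 20 = 2300.00, centroid at (73.50, 10.00).
web: A = 16 × 80 = 1280.00, centroid at (8.00, 60.00).
top flange: A = 70 × 20 = 1400.00, centroid at (-19.00, 110.00).
ΣA = 4980.00 mm², ΣAX̄ = 152690.00 mm³, ΣAȲ = 253800.00 mm³.
X̄ = 152690.00/4980.00 = 30.66 mm; Ȳ = 253800.00/4980.00 = 50.96 mm.

X̄ = 30.66 mm, Ȳ = 50.96 mm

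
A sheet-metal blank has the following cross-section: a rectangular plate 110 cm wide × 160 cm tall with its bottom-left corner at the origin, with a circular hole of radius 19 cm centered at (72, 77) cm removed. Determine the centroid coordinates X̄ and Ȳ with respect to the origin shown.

Part | A | x̄ᵢ | ȳᵢ | A·x̄ᵢ | A·ȳᵢ
plate | 17600.00 | 55.00 | 80.00 | 968000.00 | 1408000.00
hole | -1134.11 | 72.00 | 77.00 | -81656.28 | -87326.85
Σ | 16465.89 |  |  | 886343.72 | 1320673.15
X̄ = 886343.72 / 16465.89 = 53.83 cm
Ȳ = 1320673.15 / 16465.89 = 80.21 cm

X̄ = 53.83 cm, Ȳ = 80.21 cm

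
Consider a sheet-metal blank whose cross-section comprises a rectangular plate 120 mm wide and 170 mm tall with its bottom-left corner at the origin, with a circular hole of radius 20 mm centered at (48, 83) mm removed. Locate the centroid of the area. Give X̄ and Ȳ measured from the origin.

X̄ = 60.79 mm, Ȳ = 85.13 mm

plate: A = 120 × 170 = 20400.00, centroid at (60.00, 85.00).
hole: A = −π·20² = -1256.64, centroid at (48.00, 83.00).
ΣA = 19143.36 mm², ΣAX̄ = 1163681.42 mm³, ΣAȲ = 1629699.12 mm³.
X̄ = 1163681.42/19143.36 = 60.79 mm; Ȳ = 1629699.12/19143.36 = 85.13 mm.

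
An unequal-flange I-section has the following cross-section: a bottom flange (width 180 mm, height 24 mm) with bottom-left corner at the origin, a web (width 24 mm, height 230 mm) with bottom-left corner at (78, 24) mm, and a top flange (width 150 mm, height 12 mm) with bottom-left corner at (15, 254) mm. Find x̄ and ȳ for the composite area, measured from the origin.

x̄ = 90.00 mm, ȳ = 110.58 mm

Part | A | x̄ᵢ | ȳᵢ | A·x̄ᵢ | A·ȳᵢ
bottom flange | 4320.00 | 90.00 | 12.00 | 388800.00 | 51840.00
web | 5520.00 | 90.00 | 139.00 | 496800.00 | 767280.00
top flange | 1800.00 | 90.00 | 260.00 | 162000.00 | 468000.00
Σ | 11640.00 |  |  | 1047600.00 | 1287120.00
x̄ = 1047600.00 / 11640.00 = 90.00 mm
ȳ = 1287120.00 / 11640.00 = 110.58 mm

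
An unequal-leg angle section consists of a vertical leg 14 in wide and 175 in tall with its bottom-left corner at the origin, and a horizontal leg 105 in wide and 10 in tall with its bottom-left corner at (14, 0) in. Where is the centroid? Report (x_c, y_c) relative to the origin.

x_c = 24.85 in, y_c = 62.75 in

Part | A | x̄ᵢ | ȳᵢ | A·x̄ᵢ | A·ȳᵢ
vertical leg | 2450.00 | 7.00 | 87.50 | 17150.00 | 214375.00
horizontal leg | 1050.00 | 66.50 | 5.00 | 69825.00 | 5250.00
Σ | 3500.00 |  |  | 86975.00 | 219625.00
x_c = 86975.00 / 3500.00 = 24.85 in
y_c = 219625.00 / 3500.00 = 62.75 in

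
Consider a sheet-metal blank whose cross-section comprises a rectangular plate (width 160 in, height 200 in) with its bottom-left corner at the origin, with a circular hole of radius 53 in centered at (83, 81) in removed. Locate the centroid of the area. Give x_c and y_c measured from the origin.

Part | A | x̄ᵢ | ȳᵢ | A·x̄ᵢ | A·ȳᵢ
plate | 32000.00 | 80.00 | 100.00 | 2560000.00 | 3200000.00
hole | -8824.73 | 83.00 | 81.00 | -732452.90 | -714803.43
Σ | 23175.27 |  |  | 1827547.10 | 2485196.57
x_c = 1827547.10 / 23175.27 = 78.86 in
y_c = 2485196.57 / 23175.27 = 107.23 in

x_c = 78.86 in, y_c = 107.23 in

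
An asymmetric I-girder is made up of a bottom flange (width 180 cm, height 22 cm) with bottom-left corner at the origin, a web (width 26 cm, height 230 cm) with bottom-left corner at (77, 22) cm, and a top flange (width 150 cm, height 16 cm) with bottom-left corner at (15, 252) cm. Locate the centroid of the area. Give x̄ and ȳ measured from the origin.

bottom flange: A = 180 × 22 = 3960.00, centroid at (90.00, 11.00).
web: A = 26 × 230 = 5980.00, centroid at (90.00, 137.00).
top flange: A = 150 × 16 = 2400.00, centroid at (90.00, 260.00).
ΣA = 12340.00 cm²
ΣAx̄ = (3960.00)(90.00) + (5980.00)(90.00) + (2400.00)(90.00) = 1110600.00 cm³
ΣAȳ = (3960.00)(11.00) + (5980.00)(137.00) + (2400.00)(260.00) = 1486820.00 cm³
x̄ = 1110600.00 / 12340.00 = 90.00 cm
ȳ = 1486820.00 / 12340.00 = 120.49 cm

x̄ = 90.00 cm, ȳ = 120.49 cm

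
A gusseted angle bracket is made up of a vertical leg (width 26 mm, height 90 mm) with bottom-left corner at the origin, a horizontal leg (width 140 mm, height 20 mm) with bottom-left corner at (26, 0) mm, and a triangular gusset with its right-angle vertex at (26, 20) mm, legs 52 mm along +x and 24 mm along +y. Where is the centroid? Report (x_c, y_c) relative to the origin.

x_c = 56.60 mm, y_c = 26.16 mm

vertical leg: A = 26 × 90 = 2340.00, centroid at (13.00, 45.00).
horizontal leg: A = 140 × 20 = 2800.00, centroid at (96.00, 10.00).
gusset: A = ½·52·24 = 624.00, centroid at (43.33, 28.00).
ΣA = 5764.00 mm², ΣAx_c = 326260.00 mm³, ΣAy_c = 150772.00 mm³.
x_c = 326260.00/5764.00 = 56.60 mm; y_c = 150772.00/5764.00 = 26.16 mm.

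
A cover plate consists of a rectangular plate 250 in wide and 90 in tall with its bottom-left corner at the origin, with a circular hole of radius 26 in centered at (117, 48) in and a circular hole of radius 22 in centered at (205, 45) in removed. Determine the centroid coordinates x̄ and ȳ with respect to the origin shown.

Part | A | x̄ᵢ | ȳᵢ | A·x̄ᵢ | A·ȳᵢ
plate | 22500.00 | 125.00 | 45.00 | 2812500.00 | 1012500.00
hole 1 | -2123.72 | 117.00 | 48.00 | -248474.85 | -101938.40
hole 2 | -1520.53 | 205.00 | 45.00 | -311708.82 | -68423.89
Σ | 18855.75 |  |  | 2252316.33 | 842137.71
x̄ = 2252316.33 / 18855.75 = 119.45 in
ȳ = 842137.71 / 18855.75 = 44.66 in

x̄ = 119.45 in, ȳ = 44.66 in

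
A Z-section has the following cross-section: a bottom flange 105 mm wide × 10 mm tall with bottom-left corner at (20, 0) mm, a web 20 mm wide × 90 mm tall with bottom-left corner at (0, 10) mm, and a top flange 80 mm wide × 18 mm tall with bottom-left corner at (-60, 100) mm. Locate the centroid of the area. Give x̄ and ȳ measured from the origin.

x̄ = 15.23 mm, ȳ = 60.89 mm

bottom flange: A = 105 × 10 = 1050.00, centroid at (72.50, 5.00).
web: A = 20 × 90 = 1800.00, centroid at (10.00, 55.00).
top flange: A = 80 × 18 = 1440.00, centroid at (-20.00, 109.00).
ΣA = 4290.00 mm²
ΣAx̄ = (1050.00)(72.50) + (1800.00)(10.00) + (1440.00)(-20.00) = 65325.00 mm³
ΣAȳ = (1050.00)(5.00) + (1800.00)(55.00) + (1440.00)(109.00) = 261210.00 mm³
x̄ = 65325.00 / 4290.00 = 15.23 mm
ȳ = 261210.00 / 4290.00 = 60.89 mm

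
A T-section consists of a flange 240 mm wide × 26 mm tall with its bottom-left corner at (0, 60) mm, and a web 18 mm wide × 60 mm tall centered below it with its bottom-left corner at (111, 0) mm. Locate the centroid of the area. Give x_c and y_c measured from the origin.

x_c = 120.00 mm, y_c = 66.66 mm

web: A = 18 × 60 = 1080.00, centroid at (120.00, 30.00).
flange: A = 240 × 26 = 6240.00, centroid at (120.00, 73.00).
ΣA = 7320.00 mm²
ΣAx_c = (1080.00)(120.00) + (6240.00)(120.00) = 878400.00 mm³
ΣAy_c = (1080.00)(30.00) + (6240.00)(73.00) = 487920.00 mm³
x_c = 878400.00 / 7320.00 = 120.00 mm
y_c = 487920.00 / 7320.00 = 66.66 mm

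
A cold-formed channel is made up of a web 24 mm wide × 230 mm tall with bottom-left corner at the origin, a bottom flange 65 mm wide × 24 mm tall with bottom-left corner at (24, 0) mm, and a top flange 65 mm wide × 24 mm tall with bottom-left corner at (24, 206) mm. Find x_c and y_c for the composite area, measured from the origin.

x_c = 28.07 mm, y_c = 115.00 mm

web: A = 24 × 230 = 5520.00, centroid at (12.00, 115.00).
bottom flange: A = 65 × 24 = 1560.00, centroid at (56.50, 12.00).
top flange: A = 65 × 24 = 1560.00, centroid at (56.50, 218.00).
ΣA = 8640.00 mm²
ΣAx_c = (5520.00)(12.00) + (1560.00)(56.50) + (1560.00)(56.50) = 242520.00 mm³
ΣAy_c = (5520.00)(115.00) + (1560.00)(12.00) + (1560.00)(218.00) = 993600.00 mm³
x_c = 242520.00 / 8640.00 = 28.07 mm
y_c = 993600.00 / 8640.00 = 115.00 mm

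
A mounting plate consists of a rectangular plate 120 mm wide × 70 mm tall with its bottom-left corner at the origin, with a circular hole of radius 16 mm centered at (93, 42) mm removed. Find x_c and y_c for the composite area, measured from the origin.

plate: A = 120 × 70 = 8400.00, centroid at (60.00, 35.00).
hole: A = −π·16² = -804.25, centroid at (93.00, 42.00).
ΣA = 7595.75 mm², ΣAx_c = 429204.96 mm³, ΣAy_c = 260221.60 mm³.
x_c = 429204.96/7595.75 = 56.51 mm; y_c = 260221.60/7595.75 = 34.26 mm.

x_c = 56.51 mm, y_c = 34.26 mm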